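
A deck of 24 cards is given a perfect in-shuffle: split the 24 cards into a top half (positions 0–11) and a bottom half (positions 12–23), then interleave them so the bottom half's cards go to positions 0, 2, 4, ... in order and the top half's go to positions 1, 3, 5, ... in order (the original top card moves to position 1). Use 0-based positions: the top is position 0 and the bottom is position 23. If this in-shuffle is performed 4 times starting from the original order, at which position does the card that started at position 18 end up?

3

Track the card's position through each in-shuffle:
18 → 12 → 0 → 1 → 3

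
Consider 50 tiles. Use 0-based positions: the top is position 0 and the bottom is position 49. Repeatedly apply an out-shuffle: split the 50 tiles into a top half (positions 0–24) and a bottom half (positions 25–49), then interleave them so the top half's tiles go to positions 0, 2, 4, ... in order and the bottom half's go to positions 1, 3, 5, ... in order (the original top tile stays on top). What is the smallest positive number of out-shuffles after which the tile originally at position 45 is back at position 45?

21

Follow position 45 under repeated out-shuffles:
45 → 41 → 33 → 17 → 34 → 19 → 38 → 27 → ... → 45 (length 21)
It first returns after 21 out-shuffles.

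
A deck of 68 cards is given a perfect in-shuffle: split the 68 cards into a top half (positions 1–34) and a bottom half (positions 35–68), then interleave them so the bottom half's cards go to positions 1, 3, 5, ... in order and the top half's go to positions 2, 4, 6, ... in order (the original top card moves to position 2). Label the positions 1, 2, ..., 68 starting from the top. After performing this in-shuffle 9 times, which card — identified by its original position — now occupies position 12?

Work backwards from position 12, undoing one in-shuffle at a time:
12 ← 6 ← 3 ← 36 ← 18 ← 9 ← 39 ← 54 ← 27 ← 48
So the card now at position 12 started at position 48.

48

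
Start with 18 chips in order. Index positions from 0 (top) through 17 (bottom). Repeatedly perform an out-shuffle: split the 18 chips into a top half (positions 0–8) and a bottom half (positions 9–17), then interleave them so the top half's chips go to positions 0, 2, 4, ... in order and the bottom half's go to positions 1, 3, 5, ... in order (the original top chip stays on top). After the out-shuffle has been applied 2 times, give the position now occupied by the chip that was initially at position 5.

3

Track the chip's position through each out-shuffle:
5 → 10 → 3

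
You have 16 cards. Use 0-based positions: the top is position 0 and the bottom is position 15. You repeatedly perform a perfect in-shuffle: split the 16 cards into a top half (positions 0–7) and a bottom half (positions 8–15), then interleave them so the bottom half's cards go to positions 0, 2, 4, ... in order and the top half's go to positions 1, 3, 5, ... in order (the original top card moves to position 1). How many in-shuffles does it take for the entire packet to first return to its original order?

8

The in-shuffle permutes the 16 positions with cycle lengths [8, 8].
Every card is home exactly when every cycle has completed a whole number of laps, i.e. after lcm(8) = 8 in-shuffles.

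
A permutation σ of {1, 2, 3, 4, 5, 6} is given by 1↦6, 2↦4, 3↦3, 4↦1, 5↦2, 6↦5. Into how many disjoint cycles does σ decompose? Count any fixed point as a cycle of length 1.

2

Cycle decomposition: (1 6 5 2 4) (3).
2 cycles.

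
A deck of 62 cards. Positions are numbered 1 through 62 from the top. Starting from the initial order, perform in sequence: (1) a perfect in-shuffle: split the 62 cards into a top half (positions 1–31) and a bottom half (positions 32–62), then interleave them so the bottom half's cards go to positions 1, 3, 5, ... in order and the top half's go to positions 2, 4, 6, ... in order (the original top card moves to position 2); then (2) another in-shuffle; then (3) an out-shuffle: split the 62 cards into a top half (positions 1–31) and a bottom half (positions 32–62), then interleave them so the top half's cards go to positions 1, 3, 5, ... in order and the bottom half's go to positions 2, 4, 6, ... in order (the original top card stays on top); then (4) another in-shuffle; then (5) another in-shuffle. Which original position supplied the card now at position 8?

Undo the operations in reverse order, starting from position 8:
  undo op 5 (in-shuffle, from top half): 8 ← 4
  undo op 4 (in-shuffle, from top half): 4 ← 2
  undo op 3 (out-shuffle, from bottom half): 2 ← 32
  undo op 2 (in-shuffle, from top half): 32 ← 16
  undo op 1 (in-shuffle, from top half): 16 ← 8
So the card at position 8 came from original position 8.

8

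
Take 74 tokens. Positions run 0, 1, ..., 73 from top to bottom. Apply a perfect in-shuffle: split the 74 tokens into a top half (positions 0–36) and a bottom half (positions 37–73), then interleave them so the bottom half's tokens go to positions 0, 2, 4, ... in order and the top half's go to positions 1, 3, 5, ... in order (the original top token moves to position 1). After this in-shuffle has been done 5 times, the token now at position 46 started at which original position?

45

Work backwards from position 46, undoing one in-shuffle at a time:
46 ← 60 ← 67 ← 33 ← 16 ← 45
So the token now at position 46 started at position 45.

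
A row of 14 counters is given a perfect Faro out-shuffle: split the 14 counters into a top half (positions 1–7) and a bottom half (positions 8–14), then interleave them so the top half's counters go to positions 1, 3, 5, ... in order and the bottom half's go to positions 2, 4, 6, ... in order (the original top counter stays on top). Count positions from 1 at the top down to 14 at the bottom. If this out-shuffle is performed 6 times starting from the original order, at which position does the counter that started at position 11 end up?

4

Track the counter's position through each out-shuffle:
11 → 8 → 2 → 3 → 5 → 9 → 4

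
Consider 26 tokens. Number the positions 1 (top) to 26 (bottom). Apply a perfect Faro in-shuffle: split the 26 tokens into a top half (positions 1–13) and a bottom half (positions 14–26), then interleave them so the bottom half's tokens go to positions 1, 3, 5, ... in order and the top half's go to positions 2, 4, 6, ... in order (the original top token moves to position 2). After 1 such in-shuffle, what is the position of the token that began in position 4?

Track the token's position through each in-shuffle:
4 → 8

8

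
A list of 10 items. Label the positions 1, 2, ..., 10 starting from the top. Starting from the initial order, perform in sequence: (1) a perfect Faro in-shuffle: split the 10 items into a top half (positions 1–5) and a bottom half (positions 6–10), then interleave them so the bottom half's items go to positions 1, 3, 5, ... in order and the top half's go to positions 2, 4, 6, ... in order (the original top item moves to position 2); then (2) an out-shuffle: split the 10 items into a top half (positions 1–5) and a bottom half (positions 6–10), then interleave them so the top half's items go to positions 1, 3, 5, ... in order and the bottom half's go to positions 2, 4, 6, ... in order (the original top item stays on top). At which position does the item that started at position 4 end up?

Track the item from position 4 forward through each operation:
  after op 1 (in-shuffle): 4 → 8
  after op 2 (out-shuffle): 8 → 6

6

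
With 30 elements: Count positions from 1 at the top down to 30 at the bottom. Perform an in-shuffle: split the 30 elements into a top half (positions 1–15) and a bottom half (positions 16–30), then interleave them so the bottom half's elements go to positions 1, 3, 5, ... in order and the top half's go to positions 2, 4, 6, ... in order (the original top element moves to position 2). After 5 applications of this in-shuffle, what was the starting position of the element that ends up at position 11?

11

Work backwards from position 11, undoing one in-shuffle at a time:
11 ← 21 ← 26 ← 13 ← 22 ← 11
So the element now at position 11 started at position 11.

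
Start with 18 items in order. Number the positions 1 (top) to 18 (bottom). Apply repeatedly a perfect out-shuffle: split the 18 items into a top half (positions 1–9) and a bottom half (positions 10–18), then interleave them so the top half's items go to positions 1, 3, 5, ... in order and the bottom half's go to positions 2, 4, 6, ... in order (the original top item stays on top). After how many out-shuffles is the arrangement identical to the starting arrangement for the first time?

8

The out-shuffle permutes the 18 positions with cycle lengths [1, 1, 8, 8].
Every item is home exactly when every cycle has completed a whole number of laps, i.e. after lcm(1, 8) = 8 out-shuffles.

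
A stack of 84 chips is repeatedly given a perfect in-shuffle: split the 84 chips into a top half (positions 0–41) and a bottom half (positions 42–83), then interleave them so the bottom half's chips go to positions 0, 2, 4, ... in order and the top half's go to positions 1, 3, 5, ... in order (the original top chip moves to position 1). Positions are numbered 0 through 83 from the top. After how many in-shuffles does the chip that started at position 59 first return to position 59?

Follow position 59 under repeated in-shuffles:
59 → 34 → 69 → 54 → 24 → 49 → 14 → 29 → 59
It first returns after 8 in-shuffles.

8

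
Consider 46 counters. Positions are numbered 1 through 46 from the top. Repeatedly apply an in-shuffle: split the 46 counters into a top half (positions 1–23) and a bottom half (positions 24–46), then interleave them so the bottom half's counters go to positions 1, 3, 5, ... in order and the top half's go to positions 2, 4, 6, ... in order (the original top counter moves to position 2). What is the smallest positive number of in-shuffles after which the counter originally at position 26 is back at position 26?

23

Follow position 26 under repeated in-shuffles:
26 → 5 → 10 → 20 → 40 → 33 → 19 → 38 → ... → 26 (length 23)
It first returns after 23 in-shuffles.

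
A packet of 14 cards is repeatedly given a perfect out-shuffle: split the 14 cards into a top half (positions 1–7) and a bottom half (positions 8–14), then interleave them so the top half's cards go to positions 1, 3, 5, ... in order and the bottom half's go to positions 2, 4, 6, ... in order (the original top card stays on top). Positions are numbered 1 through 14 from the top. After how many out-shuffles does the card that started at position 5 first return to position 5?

Follow position 5 under repeated out-shuffles:
5 → 9 → 4 → 7 → 13 → 12 → 10 → 6 → 11 → 8 → 2 → 3 → 5
It first returns after 12 out-shuffles.

12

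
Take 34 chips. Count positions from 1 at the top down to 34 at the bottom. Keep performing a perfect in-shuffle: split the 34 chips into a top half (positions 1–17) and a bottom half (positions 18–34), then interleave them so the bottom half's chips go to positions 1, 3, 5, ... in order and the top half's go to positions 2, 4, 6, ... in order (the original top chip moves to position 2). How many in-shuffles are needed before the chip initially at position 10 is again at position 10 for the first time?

3

Follow position 10 under repeated in-shuffles:
10 → 20 → 5 → 10
It first returns after 3 in-shuffles.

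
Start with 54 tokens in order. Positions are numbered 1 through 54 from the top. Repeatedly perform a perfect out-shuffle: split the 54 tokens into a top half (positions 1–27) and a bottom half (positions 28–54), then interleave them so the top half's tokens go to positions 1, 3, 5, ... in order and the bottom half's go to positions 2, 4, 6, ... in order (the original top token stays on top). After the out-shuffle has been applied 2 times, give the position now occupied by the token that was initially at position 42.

Track the token's position through each out-shuffle:
42 → 30 → 6

6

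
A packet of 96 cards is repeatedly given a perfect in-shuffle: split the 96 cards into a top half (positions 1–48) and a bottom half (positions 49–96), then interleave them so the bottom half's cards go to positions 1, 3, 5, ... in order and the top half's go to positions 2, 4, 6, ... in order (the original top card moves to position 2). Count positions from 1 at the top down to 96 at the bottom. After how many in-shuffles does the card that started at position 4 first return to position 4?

48

Follow position 4 under repeated in-shuffles:
4 → 8 → 16 → 32 → 64 → 31 → 62 → 27 → ... → 4 (length 48)
It first returns after 48 in-shuffles.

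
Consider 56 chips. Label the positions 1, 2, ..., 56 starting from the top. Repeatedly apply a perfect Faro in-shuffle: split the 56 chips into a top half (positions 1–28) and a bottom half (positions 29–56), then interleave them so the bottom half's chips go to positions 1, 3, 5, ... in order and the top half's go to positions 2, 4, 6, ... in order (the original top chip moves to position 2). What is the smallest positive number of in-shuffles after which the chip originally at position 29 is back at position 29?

18

Follow position 29 under repeated in-shuffles:
29 → 1 → 2 → 4 → 8 → 16 → 32 → 7 → 14 → 28 → 56 → 55 → 53 → 49 → 41 → 25 → 50 → 43 → 29
It first returns after 18 in-shuffles.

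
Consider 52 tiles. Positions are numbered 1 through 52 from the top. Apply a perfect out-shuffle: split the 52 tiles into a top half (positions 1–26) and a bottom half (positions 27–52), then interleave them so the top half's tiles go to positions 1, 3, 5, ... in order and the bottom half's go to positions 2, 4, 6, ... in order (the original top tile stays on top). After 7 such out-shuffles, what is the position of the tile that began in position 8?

30

Track the tile's position through each out-shuffle:
8 → 15 → 29 → 6 → 11 → 21 → 41 → 30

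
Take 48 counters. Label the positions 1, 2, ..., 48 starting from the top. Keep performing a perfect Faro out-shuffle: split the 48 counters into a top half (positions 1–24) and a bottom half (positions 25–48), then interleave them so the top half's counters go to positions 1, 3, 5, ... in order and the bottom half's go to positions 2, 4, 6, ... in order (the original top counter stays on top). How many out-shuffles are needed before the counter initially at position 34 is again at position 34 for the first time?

23

Follow position 34 under repeated out-shuffles:
34 → 20 → 39 → 30 → 12 → 23 → 45 → 42 → ... → 34 (length 23)
It first returns after 23 out-shuffles.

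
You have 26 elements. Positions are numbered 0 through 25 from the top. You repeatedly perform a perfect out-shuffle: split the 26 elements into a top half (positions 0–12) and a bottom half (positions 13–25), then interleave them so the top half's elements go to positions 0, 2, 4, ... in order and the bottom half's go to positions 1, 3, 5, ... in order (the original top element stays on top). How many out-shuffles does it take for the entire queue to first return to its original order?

The out-shuffle permutes the 26 positions with cycle lengths [1, 1, 4, 20].
Every element is home exactly when every cycle has completed a whole number of laps, i.e. after lcm(1, 4, 20) = 20 out-shuffles.

20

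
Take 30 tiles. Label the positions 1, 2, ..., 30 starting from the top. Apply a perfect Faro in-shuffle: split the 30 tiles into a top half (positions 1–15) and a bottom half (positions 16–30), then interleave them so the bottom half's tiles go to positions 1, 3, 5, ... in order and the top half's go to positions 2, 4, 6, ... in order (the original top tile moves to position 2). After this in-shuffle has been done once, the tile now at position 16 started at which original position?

8

Work backwards from position 16, undoing one in-shuffle at a time:
16 ← 8
So the tile now at position 16 started at position 8.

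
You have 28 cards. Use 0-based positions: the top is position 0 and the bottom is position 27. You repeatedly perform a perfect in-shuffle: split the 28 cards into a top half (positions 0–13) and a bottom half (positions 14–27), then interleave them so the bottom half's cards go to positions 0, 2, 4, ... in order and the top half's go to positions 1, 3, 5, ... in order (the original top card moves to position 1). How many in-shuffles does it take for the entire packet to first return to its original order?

The in-shuffle permutes the 28 positions with cycle lengths [28].
Every card is home exactly when every cycle has completed a whole number of laps, i.e. after lcm(28) = 28 in-shuffles.

28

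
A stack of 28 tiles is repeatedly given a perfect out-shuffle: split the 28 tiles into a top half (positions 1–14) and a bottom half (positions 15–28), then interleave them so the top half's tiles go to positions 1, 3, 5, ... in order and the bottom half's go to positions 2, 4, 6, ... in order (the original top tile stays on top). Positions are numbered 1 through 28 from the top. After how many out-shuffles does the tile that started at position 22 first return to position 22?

6

Follow position 22 under repeated out-shuffles:
22 → 16 → 4 → 7 → 13 → 25 → 22
It first returns after 6 out-shuffles.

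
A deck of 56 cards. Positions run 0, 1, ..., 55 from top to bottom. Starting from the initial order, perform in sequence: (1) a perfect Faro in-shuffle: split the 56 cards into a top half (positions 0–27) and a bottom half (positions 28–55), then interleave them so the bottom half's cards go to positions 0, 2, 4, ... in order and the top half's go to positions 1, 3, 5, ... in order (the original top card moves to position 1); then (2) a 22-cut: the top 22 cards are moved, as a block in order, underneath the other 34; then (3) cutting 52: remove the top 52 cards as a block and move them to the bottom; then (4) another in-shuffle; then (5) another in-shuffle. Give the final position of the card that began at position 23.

5

Track the card from position 23 forward through each operation:
  after op 1 (in-shuffle): 23 → 47
  after op 2 (cut 22): 47 → 25
  after op 3 (cut 52): 25 → 29
  after op 4 (in-shuffle): 29 → 2
  after op 5 (in-shuffle): 2 → 5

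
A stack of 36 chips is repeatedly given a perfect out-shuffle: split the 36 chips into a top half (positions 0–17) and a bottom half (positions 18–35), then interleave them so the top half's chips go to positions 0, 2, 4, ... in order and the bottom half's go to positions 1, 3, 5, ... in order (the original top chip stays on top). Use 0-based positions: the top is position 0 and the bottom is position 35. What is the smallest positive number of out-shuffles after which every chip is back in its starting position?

12

The out-shuffle permutes the 36 positions with cycle lengths [1, 1, 3, 3, 4, 12, 12].
Every chip is home exactly when every cycle has completed a whole number of laps, i.e. after lcm(1, 3, 4, 12) = 12 out-shuffles.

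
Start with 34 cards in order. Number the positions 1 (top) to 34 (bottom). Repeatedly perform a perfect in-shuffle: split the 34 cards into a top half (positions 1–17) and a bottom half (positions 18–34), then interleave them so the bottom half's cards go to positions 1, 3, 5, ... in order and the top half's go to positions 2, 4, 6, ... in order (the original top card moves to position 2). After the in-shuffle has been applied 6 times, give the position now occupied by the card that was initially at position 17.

Track the card's position through each in-shuffle:
17 → 34 → 33 → 31 → 27 → 19 → 3

3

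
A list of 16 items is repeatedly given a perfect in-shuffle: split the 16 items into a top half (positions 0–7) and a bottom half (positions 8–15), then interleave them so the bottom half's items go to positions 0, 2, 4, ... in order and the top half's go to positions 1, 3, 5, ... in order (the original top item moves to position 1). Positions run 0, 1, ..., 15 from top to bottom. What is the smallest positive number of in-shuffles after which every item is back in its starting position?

8

The in-shuffle permutes the 16 positions with cycle lengths [8, 8].
Every item is home exactly when every cycle has completed a whole number of laps, i.e. after lcm(8) = 8 in-shuffles.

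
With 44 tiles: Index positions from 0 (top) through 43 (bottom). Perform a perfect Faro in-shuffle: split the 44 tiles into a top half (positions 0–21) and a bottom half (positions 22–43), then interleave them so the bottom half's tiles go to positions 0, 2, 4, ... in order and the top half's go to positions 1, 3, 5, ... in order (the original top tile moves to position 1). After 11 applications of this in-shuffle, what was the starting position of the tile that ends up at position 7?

15

Work backwards from position 7, undoing one in-shuffle at a time:
7 ← 3 ← 1 ← 0 ← 22 ← 33 ← 16 ← 30 ← 37 ← 18 ← 31 ← 15
So the tile now at position 7 started at position 15.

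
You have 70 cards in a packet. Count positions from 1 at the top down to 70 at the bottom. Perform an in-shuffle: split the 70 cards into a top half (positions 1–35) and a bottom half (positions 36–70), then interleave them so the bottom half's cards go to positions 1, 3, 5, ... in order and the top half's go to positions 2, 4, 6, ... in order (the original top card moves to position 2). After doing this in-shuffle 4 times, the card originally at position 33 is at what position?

31

Track the card's position through each in-shuffle:
33 → 66 → 61 → 51 → 31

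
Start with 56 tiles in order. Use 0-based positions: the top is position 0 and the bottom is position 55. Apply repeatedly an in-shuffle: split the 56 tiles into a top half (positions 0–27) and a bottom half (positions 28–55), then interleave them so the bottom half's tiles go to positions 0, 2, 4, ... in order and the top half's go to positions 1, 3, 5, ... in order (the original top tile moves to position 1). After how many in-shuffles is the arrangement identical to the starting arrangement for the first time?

18

The in-shuffle permutes the 56 positions with cycle lengths [2, 18, 18, 18].
Every tile is home exactly when every cycle has completed a whole number of laps, i.e. after lcm(2, 18) = 18 in-shuffles.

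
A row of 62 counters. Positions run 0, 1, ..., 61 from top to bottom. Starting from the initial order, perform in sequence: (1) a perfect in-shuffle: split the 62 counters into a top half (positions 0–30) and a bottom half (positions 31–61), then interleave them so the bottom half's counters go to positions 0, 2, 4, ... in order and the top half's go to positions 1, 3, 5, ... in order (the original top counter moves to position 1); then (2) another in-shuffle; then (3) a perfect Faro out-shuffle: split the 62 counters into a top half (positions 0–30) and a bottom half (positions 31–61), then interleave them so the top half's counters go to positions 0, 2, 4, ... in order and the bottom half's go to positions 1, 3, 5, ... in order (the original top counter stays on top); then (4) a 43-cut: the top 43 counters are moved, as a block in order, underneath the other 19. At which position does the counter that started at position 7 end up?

20

Track the counter from position 7 forward through each operation:
  after op 1 (in-shuffle): 7 → 15
  after op 2 (in-shuffle): 15 → 31
  after op 3 (out-shuffle): 31 → 1
  after op 4 (cut 43): 1 → 20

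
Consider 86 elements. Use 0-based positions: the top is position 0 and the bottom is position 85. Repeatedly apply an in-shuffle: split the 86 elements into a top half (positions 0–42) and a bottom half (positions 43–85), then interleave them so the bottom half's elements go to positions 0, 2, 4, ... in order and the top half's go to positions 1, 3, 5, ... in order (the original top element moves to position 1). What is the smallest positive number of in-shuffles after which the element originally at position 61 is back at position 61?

28

Follow position 61 under repeated in-shuffles:
61 → 36 → 73 → 60 → 34 → 69 → 52 → 18 → ... → 61 (length 28)
It first returns after 28 in-shuffles.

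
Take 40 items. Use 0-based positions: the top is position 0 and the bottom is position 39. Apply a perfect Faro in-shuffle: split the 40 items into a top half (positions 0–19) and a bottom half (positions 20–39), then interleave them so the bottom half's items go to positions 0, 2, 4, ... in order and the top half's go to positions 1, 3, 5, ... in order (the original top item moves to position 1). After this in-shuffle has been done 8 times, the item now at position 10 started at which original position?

Work backwards from position 10, undoing one in-shuffle at a time:
10 ← 25 ← 12 ← 26 ← 33 ← 16 ← 28 ← 34 ← 37
So the item now at position 10 started at position 37.

37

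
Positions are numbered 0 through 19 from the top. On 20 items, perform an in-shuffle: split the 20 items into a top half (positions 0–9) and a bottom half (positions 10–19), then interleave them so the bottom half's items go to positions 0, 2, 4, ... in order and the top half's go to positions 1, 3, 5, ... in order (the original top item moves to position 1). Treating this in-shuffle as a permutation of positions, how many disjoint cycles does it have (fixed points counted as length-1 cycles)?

5

Trace each unvisited position around until it returns:
(0 1 3 7 15 10) (2 5 11) (4 9 19 18 16 12) (6 13) (8 17 14)
5 cycles in total.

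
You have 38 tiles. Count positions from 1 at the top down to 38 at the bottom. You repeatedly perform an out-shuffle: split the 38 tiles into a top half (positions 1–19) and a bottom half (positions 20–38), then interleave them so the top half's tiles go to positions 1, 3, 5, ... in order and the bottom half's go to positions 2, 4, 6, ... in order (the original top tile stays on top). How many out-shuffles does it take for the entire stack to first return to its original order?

The out-shuffle permutes the 38 positions with cycle lengths [1, 1, 36].
Every tile is home exactly when every cycle has completed a whole number of laps, i.e. after lcm(1, 36) = 36 out-shuffles.

36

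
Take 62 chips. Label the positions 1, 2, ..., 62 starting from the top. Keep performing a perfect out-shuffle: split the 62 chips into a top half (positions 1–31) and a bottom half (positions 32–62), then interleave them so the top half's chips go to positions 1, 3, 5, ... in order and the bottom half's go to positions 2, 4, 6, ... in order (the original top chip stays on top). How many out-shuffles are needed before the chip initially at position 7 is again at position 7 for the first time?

60

Follow position 7 under repeated out-shuffles:
7 → 13 → 25 → 49 → 36 → 10 → 19 → 37 → ... → 7 (length 60)
It first returns after 60 out-shuffles.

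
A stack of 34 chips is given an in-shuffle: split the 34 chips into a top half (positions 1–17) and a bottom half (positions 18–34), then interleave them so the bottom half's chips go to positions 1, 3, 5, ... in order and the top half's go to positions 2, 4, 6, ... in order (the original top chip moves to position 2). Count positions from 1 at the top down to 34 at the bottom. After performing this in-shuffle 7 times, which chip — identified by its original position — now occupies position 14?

28

Work backwards from position 14, undoing one in-shuffle at a time:
14 ← 7 ← 21 ← 28 ← 14 ← 7 ← 21 ← 28
So the chip now at position 14 started at position 28.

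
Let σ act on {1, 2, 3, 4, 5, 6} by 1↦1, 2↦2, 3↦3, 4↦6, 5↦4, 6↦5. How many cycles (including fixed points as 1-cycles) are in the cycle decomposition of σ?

4

Cycle decomposition: (1) (2) (3) (4 6 5).
4 cycles.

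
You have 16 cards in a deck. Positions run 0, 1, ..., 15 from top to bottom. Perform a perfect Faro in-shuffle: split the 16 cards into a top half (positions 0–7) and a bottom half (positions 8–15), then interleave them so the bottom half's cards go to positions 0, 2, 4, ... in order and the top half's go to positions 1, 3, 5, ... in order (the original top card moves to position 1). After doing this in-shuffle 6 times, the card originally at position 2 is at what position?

Track the card's position through each in-shuffle:
2 → 5 → 11 → 6 → 13 → 10 → 4

4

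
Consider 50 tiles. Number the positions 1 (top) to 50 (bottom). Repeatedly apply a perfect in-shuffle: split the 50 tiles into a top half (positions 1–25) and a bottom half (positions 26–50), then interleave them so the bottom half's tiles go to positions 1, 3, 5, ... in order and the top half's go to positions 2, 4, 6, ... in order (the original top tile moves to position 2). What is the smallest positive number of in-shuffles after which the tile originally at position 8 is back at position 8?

Follow position 8 under repeated in-shuffles:
8 → 16 → 32 → 13 → 26 → 1 → 2 → 4 → 8
It first returns after 8 in-shuffles.

8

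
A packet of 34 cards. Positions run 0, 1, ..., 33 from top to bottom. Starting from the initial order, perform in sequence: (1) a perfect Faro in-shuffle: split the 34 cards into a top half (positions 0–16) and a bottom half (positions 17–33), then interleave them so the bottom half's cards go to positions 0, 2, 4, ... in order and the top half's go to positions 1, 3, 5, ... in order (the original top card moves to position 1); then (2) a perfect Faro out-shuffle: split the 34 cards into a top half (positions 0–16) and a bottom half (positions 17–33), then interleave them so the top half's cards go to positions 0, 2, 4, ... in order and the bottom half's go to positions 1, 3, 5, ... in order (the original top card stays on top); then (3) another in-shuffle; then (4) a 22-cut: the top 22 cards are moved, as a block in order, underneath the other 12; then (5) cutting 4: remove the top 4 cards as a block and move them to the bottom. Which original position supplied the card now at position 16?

Undo the operations in reverse order, starting from position 16:
  undo op 5 (cut 4): 16 ← 20
  undo op 4 (cut 22): 20 ← 8
  undo op 3 (in-shuffle, from bottom half): 8 ← 21
  undo op 2 (out-shuffle, from bottom half): 21 ← 27
  undo op 1 (in-shuffle, from top half): 27 ← 13
So the card at position 16 came from original position 13.

13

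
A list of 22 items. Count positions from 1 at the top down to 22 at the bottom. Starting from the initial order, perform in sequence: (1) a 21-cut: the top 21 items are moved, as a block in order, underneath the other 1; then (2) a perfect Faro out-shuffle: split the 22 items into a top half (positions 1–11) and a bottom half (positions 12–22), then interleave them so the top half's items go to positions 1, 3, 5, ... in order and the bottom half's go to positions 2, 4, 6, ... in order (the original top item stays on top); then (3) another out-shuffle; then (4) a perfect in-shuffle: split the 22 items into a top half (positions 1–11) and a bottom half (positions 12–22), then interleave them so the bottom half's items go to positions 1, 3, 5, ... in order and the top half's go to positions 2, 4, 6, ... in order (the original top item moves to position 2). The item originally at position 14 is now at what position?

Track the item from position 14 forward through each operation:
  after op 1 (cut 21): 14 → 15
  after op 2 (out-shuffle): 15 → 8
  after op 3 (out-shuffle): 8 → 15
  after op 4 (in-shuffle): 15 → 7

7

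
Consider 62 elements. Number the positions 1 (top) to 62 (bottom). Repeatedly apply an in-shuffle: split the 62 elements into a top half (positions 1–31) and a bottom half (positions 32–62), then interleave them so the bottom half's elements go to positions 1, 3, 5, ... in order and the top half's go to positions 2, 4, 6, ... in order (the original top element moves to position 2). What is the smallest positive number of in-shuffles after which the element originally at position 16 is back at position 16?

Follow position 16 under repeated in-shuffles:
16 → 32 → 1 → 2 → 4 → 8 → 16
It first returns after 6 in-shuffles.

6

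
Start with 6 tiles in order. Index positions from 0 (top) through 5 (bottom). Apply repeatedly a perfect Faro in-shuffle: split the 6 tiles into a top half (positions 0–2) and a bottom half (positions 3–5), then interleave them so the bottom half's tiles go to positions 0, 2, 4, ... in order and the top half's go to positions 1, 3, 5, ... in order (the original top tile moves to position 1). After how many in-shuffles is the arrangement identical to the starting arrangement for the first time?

The in-shuffle permutes the 6 positions with cycle lengths [3, 3].
Every tile is home exactly when every cycle has completed a whole number of laps, i.e. after lcm(3) = 3 in-shuffles.

3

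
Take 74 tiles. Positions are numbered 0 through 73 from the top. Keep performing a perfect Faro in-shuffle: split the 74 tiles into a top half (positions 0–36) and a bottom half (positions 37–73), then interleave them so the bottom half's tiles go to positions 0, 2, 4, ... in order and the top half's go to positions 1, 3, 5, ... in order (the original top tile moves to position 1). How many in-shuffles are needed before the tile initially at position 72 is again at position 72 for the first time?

Follow position 72 under repeated in-shuffles:
72 → 70 → 66 → 58 → 42 → 10 → 21 → 43 → 12 → 25 → 51 → 28 → 57 → 40 → 6 → 13 → 27 → 55 → 36 → 73 → 72
It first returns after 20 in-shuffles.

20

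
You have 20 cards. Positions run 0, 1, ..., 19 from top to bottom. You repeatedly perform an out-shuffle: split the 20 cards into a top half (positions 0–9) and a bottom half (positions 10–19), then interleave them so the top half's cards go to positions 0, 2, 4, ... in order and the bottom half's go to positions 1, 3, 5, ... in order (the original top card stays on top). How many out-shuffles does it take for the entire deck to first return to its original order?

18

The out-shuffle permutes the 20 positions with cycle lengths [1, 1, 18].
Every card is home exactly when every cycle has completed a whole number of laps, i.e. after lcm(1, 18) = 18 out-shuffles.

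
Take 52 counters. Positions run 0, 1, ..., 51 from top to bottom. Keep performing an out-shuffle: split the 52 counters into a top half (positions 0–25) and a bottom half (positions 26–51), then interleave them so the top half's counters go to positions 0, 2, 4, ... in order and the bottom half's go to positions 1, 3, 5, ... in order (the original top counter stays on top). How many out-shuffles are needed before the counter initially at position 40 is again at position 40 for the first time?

8

Follow position 40 under repeated out-shuffles:
40 → 29 → 7 → 14 → 28 → 5 → 10 → 20 → 40
It first returns after 8 out-shuffles.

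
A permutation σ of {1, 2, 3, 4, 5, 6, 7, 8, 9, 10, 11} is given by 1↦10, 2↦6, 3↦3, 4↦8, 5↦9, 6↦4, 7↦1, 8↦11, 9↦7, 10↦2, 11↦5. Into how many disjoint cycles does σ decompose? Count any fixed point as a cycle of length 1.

2

Cycle decomposition: (1 10 2 6 4 8 11 5 9 7) (3).
2 cycles.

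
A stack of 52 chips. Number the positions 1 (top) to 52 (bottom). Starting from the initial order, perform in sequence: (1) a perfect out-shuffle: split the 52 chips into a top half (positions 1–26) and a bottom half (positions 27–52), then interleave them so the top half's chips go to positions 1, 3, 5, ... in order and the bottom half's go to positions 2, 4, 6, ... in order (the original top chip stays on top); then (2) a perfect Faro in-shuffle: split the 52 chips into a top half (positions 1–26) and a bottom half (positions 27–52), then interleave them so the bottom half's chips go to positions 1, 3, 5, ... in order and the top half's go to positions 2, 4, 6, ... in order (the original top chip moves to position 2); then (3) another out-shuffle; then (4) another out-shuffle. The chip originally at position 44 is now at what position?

22

Track the chip from position 44 forward through each operation:
  after op 1 (out-shuffle): 44 → 36
  after op 2 (in-shuffle): 36 → 19
  after op 3 (out-shuffle): 19 → 37
  after op 4 (out-shuffle): 37 → 22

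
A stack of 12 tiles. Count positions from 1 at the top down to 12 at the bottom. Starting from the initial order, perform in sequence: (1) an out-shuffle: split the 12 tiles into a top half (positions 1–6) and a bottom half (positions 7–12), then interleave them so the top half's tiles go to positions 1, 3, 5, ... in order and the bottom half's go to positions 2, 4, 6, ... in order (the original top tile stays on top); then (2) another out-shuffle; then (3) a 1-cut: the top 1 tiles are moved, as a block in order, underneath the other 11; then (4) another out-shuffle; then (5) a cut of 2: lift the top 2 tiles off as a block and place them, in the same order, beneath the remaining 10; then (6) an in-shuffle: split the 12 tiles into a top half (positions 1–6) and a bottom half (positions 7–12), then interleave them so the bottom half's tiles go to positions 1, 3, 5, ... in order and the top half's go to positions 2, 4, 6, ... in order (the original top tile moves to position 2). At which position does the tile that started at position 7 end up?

Track the tile from position 7 forward through each operation:
  after op 1 (out-shuffle): 7 → 2
  after op 2 (out-shuffle): 2 → 3
  after op 3 (cut 1): 3 → 2
  after op 4 (out-shuffle): 2 → 3
  after op 5 (cut 2): 3 → 1
  after op 6 (in-shuffle): 1 → 2

2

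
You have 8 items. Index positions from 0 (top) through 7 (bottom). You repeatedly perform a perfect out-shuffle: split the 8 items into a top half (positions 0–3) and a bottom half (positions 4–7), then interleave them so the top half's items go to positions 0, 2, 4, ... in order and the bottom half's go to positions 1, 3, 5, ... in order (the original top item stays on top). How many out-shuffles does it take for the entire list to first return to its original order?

The out-shuffle permutes the 8 positions with cycle lengths [1, 1, 3, 3].
Every item is home exactly when every cycle has completed a whole number of laps, i.e. after lcm(1, 3) = 3 out-shuffles.

3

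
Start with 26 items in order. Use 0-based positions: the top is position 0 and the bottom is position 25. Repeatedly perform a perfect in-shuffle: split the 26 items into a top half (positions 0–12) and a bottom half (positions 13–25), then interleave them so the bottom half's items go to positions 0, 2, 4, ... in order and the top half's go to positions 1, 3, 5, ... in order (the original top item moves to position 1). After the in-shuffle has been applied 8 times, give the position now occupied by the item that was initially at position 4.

10

Track the item's position through each in-shuffle:
4 → 9 → 19 → 12 → 25 → 24 → 22 → 18 → 10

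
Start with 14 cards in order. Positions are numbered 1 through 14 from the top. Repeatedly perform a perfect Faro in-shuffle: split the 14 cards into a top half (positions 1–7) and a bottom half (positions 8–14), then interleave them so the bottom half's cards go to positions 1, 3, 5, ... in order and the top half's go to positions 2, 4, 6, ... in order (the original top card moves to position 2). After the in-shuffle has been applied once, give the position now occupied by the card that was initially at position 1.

2

Track the card's position through each in-shuffle:
1 → 2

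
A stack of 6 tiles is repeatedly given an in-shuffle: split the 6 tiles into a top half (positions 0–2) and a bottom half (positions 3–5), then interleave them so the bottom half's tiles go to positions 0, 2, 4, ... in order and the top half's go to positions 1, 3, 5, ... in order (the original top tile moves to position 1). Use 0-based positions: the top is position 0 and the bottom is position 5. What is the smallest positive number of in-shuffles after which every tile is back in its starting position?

The in-shuffle permutes the 6 positions with cycle lengths [3, 3].
Every tile is home exactly when every cycle has completed a whole number of laps, i.e. after lcm(3) = 3 in-shuffles.

3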